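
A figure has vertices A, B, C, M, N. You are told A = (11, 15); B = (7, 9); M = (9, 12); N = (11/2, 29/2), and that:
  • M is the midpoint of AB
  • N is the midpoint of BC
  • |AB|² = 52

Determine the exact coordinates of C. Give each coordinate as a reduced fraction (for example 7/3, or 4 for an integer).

1. C_x = 4  [C = 2·N−B = 2·(11/2, 29/2)−(7, 9)]
2. C_y = 20  [C = 2·N−B = 2·(11/2, 29/2)−(7, 9)]
   so C = (4, 20)

C = (4, 20)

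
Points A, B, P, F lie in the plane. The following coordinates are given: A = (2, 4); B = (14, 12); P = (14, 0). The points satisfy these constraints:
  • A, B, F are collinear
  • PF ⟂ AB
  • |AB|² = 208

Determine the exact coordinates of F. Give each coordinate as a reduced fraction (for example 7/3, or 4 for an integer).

1. F_x = 110/13  [[A, B, F are collinear ⇒ -8x+12y-32=0] ∩ [PF ⟂ AB ⇒ 12x+8y-168=0]]
2. F_y = 108/13  [[A, B, F are collinear ⇒ -8x+12y-32=0] ∩ [PF ⟂ AB ⇒ 12x+8y-168=0]]
   so F = (110/13, 108/13)

F = (110/13, 108/13)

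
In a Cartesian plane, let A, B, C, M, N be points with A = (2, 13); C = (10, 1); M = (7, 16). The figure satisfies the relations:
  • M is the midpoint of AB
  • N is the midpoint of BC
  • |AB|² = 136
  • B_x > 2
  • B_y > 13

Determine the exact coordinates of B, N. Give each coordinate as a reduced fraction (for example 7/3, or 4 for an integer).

1. B_x = 12  [B = 2·M−A = 2·(7, 16)−(2, 13)]
2. B_y = 19  [B = 2·M−A = 2·(7, 16)−(2, 13)]
   so B = (12, 19)
3. N_x = 11  [2·N = B+C = (12, 19)+(10, 1)]
4. N_y = 10  [2·N = B+C = (12, 19)+(10, 1)]
   so N = (11, 10)

B = (12, 19)
N = (11, 10)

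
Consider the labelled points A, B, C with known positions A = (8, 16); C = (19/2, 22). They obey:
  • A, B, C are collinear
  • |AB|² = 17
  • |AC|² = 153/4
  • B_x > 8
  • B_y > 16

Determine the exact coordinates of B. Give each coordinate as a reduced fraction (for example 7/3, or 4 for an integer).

B = (9, 20)

1. B_x = 9  [[A, B, C are collinear ⇒ 6x-3/2y-24=0] ∩ [|B−(8, 16)|²=17]]
2. B_y = 20  [[A, B, C are collinear ⇒ 6x-3/2y-24=0] ∩ [|B−(8, 16)|²=17]]
   so B = (9, 20)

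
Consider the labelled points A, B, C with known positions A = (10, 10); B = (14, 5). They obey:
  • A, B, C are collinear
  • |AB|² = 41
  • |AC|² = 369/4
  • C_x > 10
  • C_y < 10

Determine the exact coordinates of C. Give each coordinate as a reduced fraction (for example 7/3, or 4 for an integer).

1. C_x = 16  [[A, B, C are collinear ⇒ 5x+4y-90=0] ∩ [|C−(10, 10)|²=369/4]]
2. C_y = 5/2  [[A, B, C are collinear ⇒ 5x+4y-90=0] ∩ [|C−(10, 10)|²=369/4]]
   so C = (16, 5/2)

C = (16, 5/2)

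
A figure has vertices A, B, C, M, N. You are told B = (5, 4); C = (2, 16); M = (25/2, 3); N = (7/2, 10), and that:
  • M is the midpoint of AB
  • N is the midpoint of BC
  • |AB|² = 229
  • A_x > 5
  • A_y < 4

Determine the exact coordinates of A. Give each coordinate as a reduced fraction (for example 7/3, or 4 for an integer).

1. A_x = 20  [A = 2·M−B = 2·(25/2, 3)−(5, 4)]
2. A_y = 2  [A = 2·M−B = 2·(25/2, 3)−(5, 4)]
   so A = (20, 2)

A = (20, 2)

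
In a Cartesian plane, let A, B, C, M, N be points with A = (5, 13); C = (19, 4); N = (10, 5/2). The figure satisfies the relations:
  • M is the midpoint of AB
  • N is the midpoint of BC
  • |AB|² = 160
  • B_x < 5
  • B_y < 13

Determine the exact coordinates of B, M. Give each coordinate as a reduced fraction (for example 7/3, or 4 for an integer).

1. B_x = 1  [B = 2·N−C = 2·(10, 5/2)−(19, 4)]
2. B_y = 1  [B = 2·N−C = 2·(10, 5/2)−(19, 4)]
   so B = (1, 1)
3. M_x = 3  [2·M = A+B = (5, 13)+(1, 1)]
4. M_y = 7  [2·M = A+B = (5, 13)+(1, 1)]
   so M = (3, 7)

B = (1, 1)
M = (3, 7)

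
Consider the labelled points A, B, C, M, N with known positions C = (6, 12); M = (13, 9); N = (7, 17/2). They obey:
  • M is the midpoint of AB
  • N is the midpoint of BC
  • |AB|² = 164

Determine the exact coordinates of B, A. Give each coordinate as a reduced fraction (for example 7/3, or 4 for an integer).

1. B_x = 8  [B = 2·N−C = 2·(7, 17/2)−(6, 12)]
2. B_y = 5  [B = 2·N−C = 2·(7, 17/2)−(6, 12)]
   so B = (8, 5)
3. A_x = 18  [A = 2·M−B = 2·(13, 9)−(8, 5)]
4. A_y = 13  [A = 2·M−B = 2·(13, 9)−(8, 5)]
   so A = (18, 13)

B = (8, 5)
A = (18, 13)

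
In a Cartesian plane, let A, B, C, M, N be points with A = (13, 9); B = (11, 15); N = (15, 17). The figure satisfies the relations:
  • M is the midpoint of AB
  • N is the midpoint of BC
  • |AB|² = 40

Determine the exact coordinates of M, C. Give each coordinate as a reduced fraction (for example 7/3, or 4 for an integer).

M = (12, 12)
C = (19, 19)

1. M_x = 12  [2·M = A+B = (13, 9)+(11, 15)]
2. M_y = 12  [2·M = A+B = (13, 9)+(11, 15)]
   so M = (12, 12)
3. C_x = 19  [C = 2·N−B = 2·(15, 17)−(11, 15)]
4. C_y = 19  [C = 2·N−B = 2·(15, 17)−(11, 15)]
   so C = (19, 19)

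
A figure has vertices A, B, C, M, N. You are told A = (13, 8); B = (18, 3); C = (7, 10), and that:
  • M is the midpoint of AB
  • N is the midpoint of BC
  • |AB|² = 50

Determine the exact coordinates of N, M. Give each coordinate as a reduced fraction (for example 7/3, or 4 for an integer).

1. M_x = 31/2  [2·M = A+B = (13, 8)+(18, 3)]
2. M_y = 11/2  [2·M = A+B = (13, 8)+(18, 3)]
   so M = (31/2, 11/2)
3. N_x = 25/2  [2·N = B+C = (18, 3)+(7, 10)]
4. N_y = 13/2  [2·N = B+C = (18, 3)+(7, 10)]
   so N = (25/2, 13/2)

N = (25/2, 13/2)
M = (31/2, 11/2)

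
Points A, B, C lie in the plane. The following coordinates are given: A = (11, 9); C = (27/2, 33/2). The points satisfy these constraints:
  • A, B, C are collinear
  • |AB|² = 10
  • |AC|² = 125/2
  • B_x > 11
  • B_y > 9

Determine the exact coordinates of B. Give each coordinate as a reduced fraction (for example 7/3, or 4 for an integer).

B = (12, 12)

1. B_x = 12  [[A, B, C are collinear ⇒ 15/2x-5/2y-60=0] ∩ [|B−(11, 9)|²=10]]
2. B_y = 12  [[A, B, C are collinear ⇒ 15/2x-5/2y-60=0] ∩ [|B−(11, 9)|²=10]]
   so B = (12, 12)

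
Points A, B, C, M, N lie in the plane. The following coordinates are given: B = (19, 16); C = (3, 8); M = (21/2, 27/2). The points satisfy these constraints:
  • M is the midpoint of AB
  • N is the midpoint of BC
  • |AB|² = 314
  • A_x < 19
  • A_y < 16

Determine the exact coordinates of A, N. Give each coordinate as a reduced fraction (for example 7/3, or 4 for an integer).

1. A_x = 2  [A = 2·M−B = 2·(21/2, 27/2)−(19, 16)]
2. A_y = 11  [A = 2·M−B = 2·(21/2, 27/2)−(19, 16)]
   so A = (2, 11)
3. N_x = 11  [2·N = B+C = (19, 16)+(3, 8)]
4. N_y = 12  [2·N = B+C = (19, 16)+(3, 8)]
   so N = (11, 12)

A = (2, 11)
N = (11, 12)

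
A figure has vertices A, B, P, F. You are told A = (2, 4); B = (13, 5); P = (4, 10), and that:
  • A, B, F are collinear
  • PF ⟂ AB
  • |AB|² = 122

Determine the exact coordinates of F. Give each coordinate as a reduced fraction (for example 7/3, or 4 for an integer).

1. F_x = 276/61  [[A, B, F are collinear ⇒ -1x+11y-42=0] ∩ [PF ⟂ AB ⇒ 11x+1y-54=0]]
2. F_y = 258/61  [[A, B, F are collinear ⇒ -1x+11y-42=0] ∩ [PF ⟂ AB ⇒ 11x+1y-54=0]]
   so F = (276/61, 258/61)

F = (276/61, 258/61)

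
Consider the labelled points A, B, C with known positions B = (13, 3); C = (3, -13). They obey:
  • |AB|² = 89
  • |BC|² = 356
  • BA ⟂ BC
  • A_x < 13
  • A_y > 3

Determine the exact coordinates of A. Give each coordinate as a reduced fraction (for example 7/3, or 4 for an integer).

A = (5, 8)

1. A_x = 5  [[BA ⟂ BC ⇒ -10x-16y+178=0] ∩ [|A−(13, 3)|²=89]]
2. A_y = 8  [[BA ⟂ BC ⇒ -10x-16y+178=0] ∩ [|A−(13, 3)|²=89]]
   so A = (5, 8)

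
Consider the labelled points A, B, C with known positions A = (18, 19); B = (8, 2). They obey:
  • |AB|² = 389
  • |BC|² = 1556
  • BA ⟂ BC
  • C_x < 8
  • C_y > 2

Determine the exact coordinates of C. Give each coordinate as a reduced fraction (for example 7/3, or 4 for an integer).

C = (-26, 22)

1. C_x = -26  [[BA ⟂ BC ⇒ 10x+17y-114=0] ∩ [|C−(8, 2)|²=1556]]
2. C_y = 22  [[BA ⟂ BC ⇒ 10x+17y-114=0] ∩ [|C−(8, 2)|²=1556]]
   so C = (-26, 22)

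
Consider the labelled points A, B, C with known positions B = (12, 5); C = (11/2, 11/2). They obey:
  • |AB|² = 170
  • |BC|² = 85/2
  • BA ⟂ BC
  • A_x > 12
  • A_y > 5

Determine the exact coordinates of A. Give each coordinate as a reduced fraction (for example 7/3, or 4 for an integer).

A = (13, 18)

1. A_x = 13  [[BA ⟂ BC ⇒ -13/2x+1/2y+151/2=0] ∩ [|A−(12, 5)|²=170]]
2. A_y = 18  [[BA ⟂ BC ⇒ -13/2x+1/2y+151/2=0] ∩ [|A−(12, 5)|²=170]]
   so A = (13, 18)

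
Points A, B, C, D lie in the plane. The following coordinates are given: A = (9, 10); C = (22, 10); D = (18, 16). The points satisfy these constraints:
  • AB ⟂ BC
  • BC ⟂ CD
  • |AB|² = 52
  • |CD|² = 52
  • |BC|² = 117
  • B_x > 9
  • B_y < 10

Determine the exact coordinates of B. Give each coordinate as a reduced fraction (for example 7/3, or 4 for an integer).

B = (13, 4)

1. B_x = 13  [[BC ⟂ CD ⇒ 4x-6y-28=0] ∩ [|B−(9, 10)|²=52]]
2. B_y = 4  [[BC ⟂ CD ⇒ 4x-6y-28=0] ∩ [|B−(9, 10)|²=52]]
   so B = (13, 4)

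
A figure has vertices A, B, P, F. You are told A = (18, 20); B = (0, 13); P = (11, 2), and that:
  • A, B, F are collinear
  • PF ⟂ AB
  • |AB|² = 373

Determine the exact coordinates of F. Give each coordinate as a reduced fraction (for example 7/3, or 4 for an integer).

F = (2178/373, 5696/373)

1. F_x = 2178/373  [[A, B, F are collinear ⇒ 7x-18y+234=0] ∩ [PF ⟂ AB ⇒ -18x-7y+212=0]]
2. F_y = 5696/373  [[A, B, F are collinear ⇒ 7x-18y+234=0] ∩ [PF ⟂ AB ⇒ -18x-7y+212=0]]
   so F = (2178/373, 5696/373)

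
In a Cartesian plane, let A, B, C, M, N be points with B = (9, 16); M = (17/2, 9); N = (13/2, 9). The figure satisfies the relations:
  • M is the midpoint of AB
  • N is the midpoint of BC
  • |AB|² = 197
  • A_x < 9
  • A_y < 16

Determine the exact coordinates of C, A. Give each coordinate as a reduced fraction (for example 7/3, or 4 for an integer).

1. A_x = 8  [A = 2·M−B = 2·(17/2, 9)−(9, 16)]
2. A_y = 2  [A = 2·M−B = 2·(17/2, 9)−(9, 16)]
   so A = (8, 2)
3. C_x = 4  [C = 2·N−B = 2·(13/2, 9)−(9, 16)]
4. C_y = 2  [C = 2·N−B = 2·(13/2, 9)−(9, 16)]
   so C = (4, 2)

C = (4, 2)
A = (8, 2)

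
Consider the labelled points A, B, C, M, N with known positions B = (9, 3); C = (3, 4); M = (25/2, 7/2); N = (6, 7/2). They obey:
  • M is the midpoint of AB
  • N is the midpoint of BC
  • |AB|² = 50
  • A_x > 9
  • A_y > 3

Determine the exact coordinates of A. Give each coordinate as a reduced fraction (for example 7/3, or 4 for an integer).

1. A_x = 16  [A = 2·M−B = 2·(25/2, 7/2)−(9, 3)]
2. A_y = 4  [A = 2·M−B = 2·(25/2, 7/2)−(9, 3)]
   so A = (16, 4)

A = (16, 4)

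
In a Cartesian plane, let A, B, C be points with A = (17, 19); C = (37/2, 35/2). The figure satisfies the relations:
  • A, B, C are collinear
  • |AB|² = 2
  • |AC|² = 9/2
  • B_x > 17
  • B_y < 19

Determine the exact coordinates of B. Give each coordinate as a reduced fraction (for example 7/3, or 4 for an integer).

B = (18, 18)

1. B_x = 18  [[A, B, C are collinear ⇒ -3/2x-3/2y+54=0] ∩ [|B−(17, 19)|²=2]]
2. B_y = 18  [[A, B, C are collinear ⇒ -3/2x-3/2y+54=0] ∩ [|B−(17, 19)|²=2]]
   so B = (18, 18)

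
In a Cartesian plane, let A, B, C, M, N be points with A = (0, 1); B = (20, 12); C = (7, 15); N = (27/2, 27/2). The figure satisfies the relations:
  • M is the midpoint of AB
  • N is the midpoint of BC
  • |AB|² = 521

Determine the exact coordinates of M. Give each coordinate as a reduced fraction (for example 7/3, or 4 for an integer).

M = (10, 13/2)

1. M_x = 10  [2·M = A+B = (0, 1)+(20, 12)]
2. M_y = 13/2  [2·M = A+B = (0, 1)+(20, 12)]
   so M = (10, 13/2)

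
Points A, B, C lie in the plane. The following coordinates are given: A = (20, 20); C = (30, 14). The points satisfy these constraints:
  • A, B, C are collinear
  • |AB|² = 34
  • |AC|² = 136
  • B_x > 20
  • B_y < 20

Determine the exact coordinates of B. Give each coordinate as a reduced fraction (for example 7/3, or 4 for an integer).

1. B_x = 25  [[A, B, C are collinear ⇒ -6x-10y+320=0] ∩ [|B−(20, 20)|²=34]]
2. B_y = 17  [[A, B, C are collinear ⇒ -6x-10y+320=0] ∩ [|B−(20, 20)|²=34]]
   so B = (25, 17)

B = (25, 17)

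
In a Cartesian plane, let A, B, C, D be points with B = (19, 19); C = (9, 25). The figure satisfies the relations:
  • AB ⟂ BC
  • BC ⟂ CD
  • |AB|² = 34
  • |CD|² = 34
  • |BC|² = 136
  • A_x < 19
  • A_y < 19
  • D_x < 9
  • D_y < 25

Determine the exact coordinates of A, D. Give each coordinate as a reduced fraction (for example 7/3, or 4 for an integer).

1. A_x = 16  [[AB ⟂ BC ⇒ 10x-6y-76=0] ∩ [|A−(19, 19)|²=34]]
2. A_y = 14  [[AB ⟂ BC ⇒ 10x-6y-76=0] ∩ [|A−(19, 19)|²=34]]
   so A = (16, 14)
3. D_x = 6  [[BC ⟂ CD ⇒ -10x+6y-60=0] ∩ [|D−(9, 25)|²=34]]
4. D_y = 20  [[BC ⟂ CD ⇒ -10x+6y-60=0] ∩ [|D−(9, 25)|²=34]]
   so D = (6, 20)

A = (16, 14)
D = (6, 20)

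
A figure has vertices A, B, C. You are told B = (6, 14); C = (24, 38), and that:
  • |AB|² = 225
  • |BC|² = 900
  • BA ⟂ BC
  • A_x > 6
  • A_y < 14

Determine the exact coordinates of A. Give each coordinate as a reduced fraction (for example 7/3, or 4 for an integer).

A = (18, 5)

1. A_x = 18  [[BA ⟂ BC ⇒ 18x+24y-444=0] ∩ [|A−(6, 14)|²=225]]
2. A_y = 5  [[BA ⟂ BC ⇒ 18x+24y-444=0] ∩ [|A−(6, 14)|²=225]]
   so A = (18, 5)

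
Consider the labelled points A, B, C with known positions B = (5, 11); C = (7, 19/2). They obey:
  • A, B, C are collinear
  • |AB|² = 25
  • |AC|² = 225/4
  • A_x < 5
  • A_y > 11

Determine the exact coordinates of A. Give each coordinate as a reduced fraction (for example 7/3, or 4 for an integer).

A = (1, 14)

1. A_x = 1  [[A, B, C are collinear ⇒ 3/2x+2y-59/2=0] ∩ [|A−(5, 11)|²=25]]
2. A_y = 14  [[A, B, C are collinear ⇒ 3/2x+2y-59/2=0] ∩ [|A−(5, 11)|²=25]]
   so A = (1, 14)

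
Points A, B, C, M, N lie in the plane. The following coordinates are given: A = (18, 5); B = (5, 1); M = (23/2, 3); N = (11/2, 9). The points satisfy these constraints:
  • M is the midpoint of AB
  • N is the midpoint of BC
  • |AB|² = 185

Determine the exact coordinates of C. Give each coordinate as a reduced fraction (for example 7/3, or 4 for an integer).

1. C_x = 6  [C = 2·N−B = 2·(11/2, 9)−(5, 1)]
2. C_y = 17  [C = 2·N−B = 2·(11/2, 9)−(5, 1)]
   so C = (6, 17)

C = (6, 17)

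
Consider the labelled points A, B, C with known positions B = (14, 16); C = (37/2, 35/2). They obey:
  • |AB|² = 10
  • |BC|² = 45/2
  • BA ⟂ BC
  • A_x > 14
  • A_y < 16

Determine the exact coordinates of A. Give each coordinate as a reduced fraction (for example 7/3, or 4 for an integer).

1. A_x = 15  [[BA ⟂ BC ⇒ 9/2x+3/2y-87=0] ∩ [|A−(14, 16)|²=10]]
2. A_y = 13  [[BA ⟂ BC ⇒ 9/2x+3/2y-87=0] ∩ [|A−(14, 16)|²=10]]
   so A = (15, 13)

A = (15, 13)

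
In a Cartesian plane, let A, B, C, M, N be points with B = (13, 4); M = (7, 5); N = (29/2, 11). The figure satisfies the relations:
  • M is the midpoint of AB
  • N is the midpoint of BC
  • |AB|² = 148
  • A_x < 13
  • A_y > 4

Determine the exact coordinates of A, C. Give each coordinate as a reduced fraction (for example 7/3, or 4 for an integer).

A = (1, 6)
C = (16, 18)

1. A_x = 1  [A = 2·M−B = 2·(7, 5)−(13, 4)]
2. A_y = 6  [A = 2·M−B = 2·(7, 5)−(13, 4)]
   so A = (1, 6)
3. C_x = 16  [C = 2·N−B = 2·(29/2, 11)−(13, 4)]
4. C_y = 18  [C = 2·N−B = 2·(29/2, 11)−(13, 4)]
   so C = (16, 18)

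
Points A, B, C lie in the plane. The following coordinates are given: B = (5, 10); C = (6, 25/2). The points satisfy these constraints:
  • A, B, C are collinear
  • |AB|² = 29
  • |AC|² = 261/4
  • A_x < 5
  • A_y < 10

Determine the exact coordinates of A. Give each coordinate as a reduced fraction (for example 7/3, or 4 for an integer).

1. A_x = 3  [[A, B, C are collinear ⇒ -5/2x+1y+5/2=0] ∩ [|A−(5, 10)|²=29]]
2. A_y = 5  [[A, B, C are collinear ⇒ -5/2x+1y+5/2=0] ∩ [|A−(5, 10)|²=29]]
   so A = (3, 5)

A = (3, 5)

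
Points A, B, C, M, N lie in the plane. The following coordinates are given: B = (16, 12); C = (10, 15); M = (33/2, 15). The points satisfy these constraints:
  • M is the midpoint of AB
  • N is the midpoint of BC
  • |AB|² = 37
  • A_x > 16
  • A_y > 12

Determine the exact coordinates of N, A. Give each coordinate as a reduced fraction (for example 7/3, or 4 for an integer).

1. A_x = 17  [A = 2·M−B = 2·(33/2, 15)−(16, 12)]
2. A_y = 18  [A = 2·M−B = 2·(33/2, 15)−(16, 12)]
   so A = (17, 18)
3. N_x = 13  [2·N = B+C = (16, 12)+(10, 15)]
4. N_y = 27/2  [2·N = B+C = (16, 12)+(10, 15)]
   so N = (13, 27/2)

N = (13, 27/2)
A = (17, 18)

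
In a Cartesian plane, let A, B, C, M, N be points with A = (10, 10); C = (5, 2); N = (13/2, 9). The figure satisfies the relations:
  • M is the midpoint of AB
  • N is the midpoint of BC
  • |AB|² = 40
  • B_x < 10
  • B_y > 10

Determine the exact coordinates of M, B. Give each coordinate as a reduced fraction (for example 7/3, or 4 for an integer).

M = (9, 13)
B = (8, 16)

1. B_x = 8  [B = 2·N−C = 2·(13/2, 9)−(5, 2)]
2. B_y = 16  [B = 2·N−C = 2·(13/2, 9)−(5, 2)]
   so B = (8, 16)
3. M_x = 9  [2·M = A+B = (10, 10)+(8, 16)]
4. M_y = 13  [2·M = A+B = (10, 10)+(8, 16)]
   so M = (9, 13)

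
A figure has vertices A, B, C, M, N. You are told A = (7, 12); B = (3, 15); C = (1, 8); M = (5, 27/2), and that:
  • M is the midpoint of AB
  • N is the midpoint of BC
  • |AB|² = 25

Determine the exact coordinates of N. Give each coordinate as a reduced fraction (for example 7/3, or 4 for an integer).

1. N_x = 2  [2·N = B+C = (3, 15)+(1, 8)]
2. N_y = 23/2  [2·N = B+C = (3, 15)+(1, 8)]
   so N = (2, 23/2)

N = (2, 23/2)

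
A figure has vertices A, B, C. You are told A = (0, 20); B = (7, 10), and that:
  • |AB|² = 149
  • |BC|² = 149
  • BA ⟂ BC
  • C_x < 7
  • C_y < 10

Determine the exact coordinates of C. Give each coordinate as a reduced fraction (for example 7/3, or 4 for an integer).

1. C_x = -3  [[BA ⟂ BC ⇒ -7x+10y-51=0] ∩ [|C−(7, 10)|²=149]]
2. C_y = 3  [[BA ⟂ BC ⇒ -7x+10y-51=0] ∩ [|C−(7, 10)|²=149]]
   so C = (-3, 3)

C = (-3, 3)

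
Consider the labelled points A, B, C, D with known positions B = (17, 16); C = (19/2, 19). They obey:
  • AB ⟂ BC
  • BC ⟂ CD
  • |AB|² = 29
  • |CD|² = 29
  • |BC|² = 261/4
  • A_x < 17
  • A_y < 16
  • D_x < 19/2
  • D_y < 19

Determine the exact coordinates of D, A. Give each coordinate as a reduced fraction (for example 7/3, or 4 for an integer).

1. D_x = 15/2  [[BC ⟂ CD ⇒ -15/2x+3y+57/4=0] ∩ [|D−(19/2, 19)|²=29]]
2. D_y = 14  [[BC ⟂ CD ⇒ -15/2x+3y+57/4=0] ∩ [|D−(19/2, 19)|²=29]]
   so D = (15/2, 14)
3. A_x = 15  [[AB ⟂ BC ⇒ 15/2x-3y-159/2=0] ∩ [|A−(17, 16)|²=29]]
4. A_y = 11  [[AB ⟂ BC ⇒ 15/2x-3y-159/2=0] ∩ [|A−(17, 16)|²=29]]
   so A = (15, 11)

D = (15/2, 14)
A = (15, 11)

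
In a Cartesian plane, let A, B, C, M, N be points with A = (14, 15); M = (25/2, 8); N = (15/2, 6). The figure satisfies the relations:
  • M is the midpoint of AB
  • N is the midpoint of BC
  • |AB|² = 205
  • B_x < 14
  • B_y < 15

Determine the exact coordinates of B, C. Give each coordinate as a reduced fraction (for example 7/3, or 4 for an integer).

B = (11, 1)
C = (4, 11)

1. B_x = 11  [B = 2·M−A = 2·(25/2, 8)−(14, 15)]
2. B_y = 1  [B = 2·M−A = 2·(25/2, 8)−(14, 15)]
   so B = (11, 1)
3. C_x = 4  [C = 2·N−B = 2·(15/2, 6)−(11, 1)]
4. C_y = 11  [C = 2·N−B = 2·(15/2, 6)−(11, 1)]
   so C = (4, 11)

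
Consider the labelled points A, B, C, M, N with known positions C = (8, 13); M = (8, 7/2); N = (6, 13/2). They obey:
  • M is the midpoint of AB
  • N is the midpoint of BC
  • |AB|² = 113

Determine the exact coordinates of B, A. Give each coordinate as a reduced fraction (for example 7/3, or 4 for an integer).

1. B_x = 4  [B = 2·N−C = 2·(6, 13/2)−(8, 13)]
2. B_y = 0  [B = 2·N−C = 2·(6, 13/2)−(8, 13)]
   so B = (4, 0)
3. A_x = 12  [A = 2·M−B = 2·(8, 7/2)−(4, 0)]
4. A_y = 7  [A = 2·M−B = 2·(8, 7/2)−(4, 0)]
   so A = (12, 7)

B = (4, 0)
A = (12, 7)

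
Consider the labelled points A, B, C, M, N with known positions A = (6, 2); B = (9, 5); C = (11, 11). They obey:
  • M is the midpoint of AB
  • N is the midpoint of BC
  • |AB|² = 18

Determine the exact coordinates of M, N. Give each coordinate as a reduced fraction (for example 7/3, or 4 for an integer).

1. M_x = 15/2  [2·M = A+B = (6, 2)+(9, 5)]
2. M_y = 7/2  [2·M = A+B = (6, 2)+(9, 5)]
   so M = (15/2, 7/2)
3. N_x = 10  [2·N = B+C = (9, 5)+(11, 11)]
4. N_y = 8  [2·N = B+C = (9, 5)+(11, 11)]
   so N = (10, 8)

M = (15/2, 7/2)
N = (10, 8)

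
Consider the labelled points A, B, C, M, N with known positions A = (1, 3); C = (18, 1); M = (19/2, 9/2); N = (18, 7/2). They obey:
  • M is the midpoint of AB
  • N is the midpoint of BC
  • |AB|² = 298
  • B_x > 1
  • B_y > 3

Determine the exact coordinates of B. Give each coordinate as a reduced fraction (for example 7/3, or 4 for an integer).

1. B_x = 18  [B = 2·M−A = 2·(19/2, 9/2)−(1, 3)]
2. B_y = 6  [B = 2·M−A = 2·(19/2, 9/2)−(1, 3)]
   so B = (18, 6)

B = (18, 6)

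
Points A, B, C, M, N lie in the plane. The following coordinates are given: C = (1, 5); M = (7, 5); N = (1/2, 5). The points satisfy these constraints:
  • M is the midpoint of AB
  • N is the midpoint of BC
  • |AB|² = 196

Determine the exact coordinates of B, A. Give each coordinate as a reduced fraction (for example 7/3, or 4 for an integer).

B = (0, 5)
A = (14, 5)

1. B_x = 0  [B = 2·N−C = 2·(1/2, 5)−(1, 5)]
2. B_y = 5  [B = 2·N−C = 2·(1/2, 5)−(1, 5)]
   so B = (0, 5)
3. A_x = 14  [A = 2·M−B = 2·(7, 5)−(0, 5)]
4. A_y = 5  [A = 2·M−B = 2·(7, 5)−(0, 5)]
   so A = (14, 5)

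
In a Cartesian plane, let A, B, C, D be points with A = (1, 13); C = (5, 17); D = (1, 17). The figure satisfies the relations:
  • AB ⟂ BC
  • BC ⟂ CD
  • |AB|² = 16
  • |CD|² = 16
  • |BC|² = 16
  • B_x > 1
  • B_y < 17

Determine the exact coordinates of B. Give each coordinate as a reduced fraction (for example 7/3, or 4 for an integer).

1. B_x = 5  [[BC ⟂ CD ⇒ 4x-20=0] ∩ [|B−(1, 13)|²=16]]
2. B_y = 13  [[BC ⟂ CD ⇒ 4x-20=0] ∩ [|B−(1, 13)|²=16]]
   so B = (5, 13)

B = (5, 13)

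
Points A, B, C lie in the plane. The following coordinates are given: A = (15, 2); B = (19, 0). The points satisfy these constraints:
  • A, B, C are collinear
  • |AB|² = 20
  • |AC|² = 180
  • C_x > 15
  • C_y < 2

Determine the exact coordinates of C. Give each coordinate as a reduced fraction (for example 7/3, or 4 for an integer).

1. C_x = 27  [[A, B, C are collinear ⇒ 2x+4y-38=0] ∩ [|C−(15, 2)|²=180]]
2. C_y = -4  [[A, B, C are collinear ⇒ 2x+4y-38=0] ∩ [|C−(15, 2)|²=180]]
   so C = (27, -4)

C = (27, -4)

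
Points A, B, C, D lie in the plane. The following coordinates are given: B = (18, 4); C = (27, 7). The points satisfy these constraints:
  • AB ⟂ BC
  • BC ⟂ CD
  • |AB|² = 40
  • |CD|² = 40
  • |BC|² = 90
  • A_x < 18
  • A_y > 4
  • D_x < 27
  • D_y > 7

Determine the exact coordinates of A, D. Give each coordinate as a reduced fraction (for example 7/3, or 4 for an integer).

A = (16, 10)
D = (25, 13)

1. A_x = 16  [[AB ⟂ BC ⇒ -9x-3y+174=0] ∩ [|A−(18, 4)|²=40]]
2. A_y = 10  [[AB ⟂ BC ⇒ -9x-3y+174=0] ∩ [|A−(18, 4)|²=40]]
   so A = (16, 10)
3. D_x = 25  [[BC ⟂ CD ⇒ 9x+3y-264=0] ∩ [|D−(27, 7)|²=40]]
4. D_y = 13  [[BC ⟂ CD ⇒ 9x+3y-264=0] ∩ [|D−(27, 7)|²=40]]
   so D = (25, 13)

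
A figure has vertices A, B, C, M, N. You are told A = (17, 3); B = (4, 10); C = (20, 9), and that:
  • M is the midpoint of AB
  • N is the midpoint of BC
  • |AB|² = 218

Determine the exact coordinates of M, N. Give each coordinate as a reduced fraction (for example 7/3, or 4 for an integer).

1. M_x = 21/2  [2·M = A+B = (17, 3)+(4, 10)]
2. M_y = 13/2  [2·M = A+B = (17, 3)+(4, 10)]
   so M = (21/2, 13/2)
3. N_x = 12  [2·N = B+C = (4, 10)+(20, 9)]
4. N_y = 19/2  [2·N = B+C = (4, 10)+(20, 9)]
   so N = (12, 19/2)

M = (21/2, 13/2)
N = (12, 19/2)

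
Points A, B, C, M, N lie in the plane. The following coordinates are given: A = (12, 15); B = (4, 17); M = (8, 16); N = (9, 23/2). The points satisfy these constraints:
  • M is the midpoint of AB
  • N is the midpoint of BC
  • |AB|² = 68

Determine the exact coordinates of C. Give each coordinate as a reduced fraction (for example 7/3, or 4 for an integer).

C = (14, 6)

1. C_x = 14  [C = 2·N−B = 2·(9, 23/2)−(4, 17)]
2. C_y = 6  [C = 2·N−B = 2·(9, 23/2)−(4, 17)]
   so C = (14, 6)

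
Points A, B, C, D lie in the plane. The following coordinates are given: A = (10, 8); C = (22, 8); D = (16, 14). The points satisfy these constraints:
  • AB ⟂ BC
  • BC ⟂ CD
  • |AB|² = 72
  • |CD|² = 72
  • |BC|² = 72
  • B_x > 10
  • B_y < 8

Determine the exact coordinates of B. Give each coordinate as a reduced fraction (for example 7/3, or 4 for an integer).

B = (16, 2)

1. B_x = 16  [[BC ⟂ CD ⇒ 6x-6y-84=0] ∩ [|B−(10, 8)|²=72]]
2. B_y = 2  [[BC ⟂ CD ⇒ 6x-6y-84=0] ∩ [|B−(10, 8)|²=72]]
   so B = (16, 2)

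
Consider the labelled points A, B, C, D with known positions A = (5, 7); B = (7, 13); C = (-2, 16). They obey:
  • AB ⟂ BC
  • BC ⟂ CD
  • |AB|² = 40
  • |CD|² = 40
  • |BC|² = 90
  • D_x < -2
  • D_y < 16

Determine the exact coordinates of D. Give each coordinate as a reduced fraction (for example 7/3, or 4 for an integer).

1. D_x = -4  [[BC ⟂ CD ⇒ -9x+3y-66=0] ∩ [|D−(-2, 16)|²=40]]
2. D_y = 10  [[BC ⟂ CD ⇒ -9x+3y-66=0] ∩ [|D−(-2, 16)|²=40]]
   so D = (-4, 10)

D = (-4, 10)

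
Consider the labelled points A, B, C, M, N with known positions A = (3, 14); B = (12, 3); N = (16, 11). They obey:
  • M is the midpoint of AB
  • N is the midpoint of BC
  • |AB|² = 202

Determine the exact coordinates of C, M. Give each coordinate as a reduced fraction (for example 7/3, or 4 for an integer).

1. M_x = 15/2  [2·M = A+B = (3, 14)+(12, 3)]
2. M_y = 17/2  [2·M = A+B = (3, 14)+(12, 3)]
   so M = (15/2, 17/2)
3. C_x = 20  [C = 2·N−B = 2·(16, 11)−(12, 3)]
4. C_y = 19  [C = 2·N−B = 2·(16, 11)−(12, 3)]
   so C = (20, 19)

C = (20, 19)
M = (15/2, 17/2)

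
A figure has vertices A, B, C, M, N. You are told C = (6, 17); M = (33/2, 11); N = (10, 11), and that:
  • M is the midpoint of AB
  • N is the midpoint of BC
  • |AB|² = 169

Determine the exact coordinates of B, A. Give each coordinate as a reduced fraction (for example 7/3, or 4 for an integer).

1. B_x = 14  [B = 2·N−C = 2·(10, 11)−(6, 17)]
2. B_y = 5  [B = 2·N−C = 2·(10, 11)−(6, 17)]
   so B = (14, 5)
3. A_x = 19  [A = 2·M−B = 2·(33/2, 11)−(14, 5)]
4. A_y = 17  [A = 2·M−B = 2·(33/2, 11)−(14, 5)]
   so A = (19, 17)

B = (14, 5)
A = (19, 17)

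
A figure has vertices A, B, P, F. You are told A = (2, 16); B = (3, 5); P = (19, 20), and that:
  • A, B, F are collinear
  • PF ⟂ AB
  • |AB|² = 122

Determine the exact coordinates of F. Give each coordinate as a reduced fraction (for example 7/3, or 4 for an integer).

F = (217/122, 2249/122)

1. F_x = 217/122  [[A, B, F are collinear ⇒ 11x+1y-38=0] ∩ [PF ⟂ AB ⇒ 1x-11y+201=0]]
2. F_y = 2249/122  [[A, B, F are collinear ⇒ 11x+1y-38=0] ∩ [PF ⟂ AB ⇒ 1x-11y+201=0]]
   so F = (217/122, 2249/122)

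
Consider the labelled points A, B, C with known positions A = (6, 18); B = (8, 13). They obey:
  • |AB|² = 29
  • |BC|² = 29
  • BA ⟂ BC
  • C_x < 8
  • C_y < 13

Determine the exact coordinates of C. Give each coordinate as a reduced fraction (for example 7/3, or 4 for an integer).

1. C_x = 3  [[BA ⟂ BC ⇒ -2x+5y-49=0] ∩ [|C−(8, 13)|²=29]]
2. C_y = 11  [[BA ⟂ BC ⇒ -2x+5y-49=0] ∩ [|C−(8, 13)|²=29]]
   so C = (3, 11)

C = (3, 11)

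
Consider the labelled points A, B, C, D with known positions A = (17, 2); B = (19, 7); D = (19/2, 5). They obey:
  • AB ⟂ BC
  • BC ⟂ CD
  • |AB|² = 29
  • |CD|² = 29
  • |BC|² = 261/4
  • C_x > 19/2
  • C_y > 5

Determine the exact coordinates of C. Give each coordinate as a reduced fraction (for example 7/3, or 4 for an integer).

1. C_x = 23/2  [[AB ⟂ BC ⇒ 2x+5y-73=0] ∩ [|C−(19/2, 5)|²=29]]
2. C_y = 10  [[AB ⟂ BC ⇒ 2x+5y-73=0] ∩ [|C−(19/2, 5)|²=29]]
   so C = (23/2, 10)

C = (23/2, 10)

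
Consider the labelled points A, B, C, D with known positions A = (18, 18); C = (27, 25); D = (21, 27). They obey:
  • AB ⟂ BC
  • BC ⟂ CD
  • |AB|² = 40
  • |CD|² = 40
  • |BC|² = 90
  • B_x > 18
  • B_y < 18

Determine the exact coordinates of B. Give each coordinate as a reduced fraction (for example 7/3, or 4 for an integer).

B = (24, 16)

1. B_x = 24  [[BC ⟂ CD ⇒ 6x-2y-112=0] ∩ [|B−(18, 18)|²=40]]
2. B_y = 16  [[BC ⟂ CD ⇒ 6x-2y-112=0] ∩ [|B−(18, 18)|²=40]]
   so B = (24, 16)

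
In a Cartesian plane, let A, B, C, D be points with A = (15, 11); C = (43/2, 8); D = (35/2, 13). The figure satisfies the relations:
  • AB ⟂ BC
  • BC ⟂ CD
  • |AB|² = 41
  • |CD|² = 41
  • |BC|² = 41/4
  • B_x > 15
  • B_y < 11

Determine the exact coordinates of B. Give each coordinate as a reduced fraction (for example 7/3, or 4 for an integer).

B = (19, 6)

1. B_x = 19  [[BC ⟂ CD ⇒ 4x-5y-46=0] ∩ [|B−(15, 11)|²=41]]
2. B_y = 6  [[BC ⟂ CD ⇒ 4x-5y-46=0] ∩ [|B−(15, 11)|²=41]]
   so B = (19, 6)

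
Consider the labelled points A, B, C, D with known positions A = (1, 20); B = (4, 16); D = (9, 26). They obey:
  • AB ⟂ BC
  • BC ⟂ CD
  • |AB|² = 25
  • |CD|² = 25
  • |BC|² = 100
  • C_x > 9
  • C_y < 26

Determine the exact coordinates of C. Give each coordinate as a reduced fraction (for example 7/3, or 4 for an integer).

C = (12, 22)

1. C_x = 12  [[AB ⟂ BC ⇒ 3x-4y+52=0] ∩ [|C−(9, 26)|²=25]]
2. C_y = 22  [[AB ⟂ BC ⇒ 3x-4y+52=0] ∩ [|C−(9, 26)|²=25]]
   so C = (12, 22)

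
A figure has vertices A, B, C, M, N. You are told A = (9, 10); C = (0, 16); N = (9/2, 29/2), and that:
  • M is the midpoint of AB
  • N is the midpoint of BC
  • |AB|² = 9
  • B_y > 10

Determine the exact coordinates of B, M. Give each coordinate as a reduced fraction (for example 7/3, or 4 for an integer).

1. B_x = 9  [B = 2·N−C = 2·(9/2, 29/2)−(0, 16)]
2. B_y = 13  [B = 2·N−C = 2·(9/2, 29/2)−(0, 16)]
   so B = (9, 13)
3. M_x = 9  [2·M = A+B = (9, 10)+(9, 13)]
4. M_y = 23/2  [2·M = A+B = (9, 10)+(9, 13)]
   so M = (9, 23/2)

B = (9, 13)
M = (9, 23/2)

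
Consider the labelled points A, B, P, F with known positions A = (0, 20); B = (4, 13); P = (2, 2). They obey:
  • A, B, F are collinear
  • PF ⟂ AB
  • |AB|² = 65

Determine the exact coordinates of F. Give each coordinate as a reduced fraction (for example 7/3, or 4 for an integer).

F = (536/65, 362/65)

1. F_x = 536/65  [[A, B, F are collinear ⇒ 7x+4y-80=0] ∩ [PF ⟂ AB ⇒ 4x-7y+6=0]]
2. F_y = 362/65  [[A, B, F are collinear ⇒ 7x+4y-80=0] ∩ [PF ⟂ AB ⇒ 4x-7y+6=0]]
   so F = (536/65, 362/65)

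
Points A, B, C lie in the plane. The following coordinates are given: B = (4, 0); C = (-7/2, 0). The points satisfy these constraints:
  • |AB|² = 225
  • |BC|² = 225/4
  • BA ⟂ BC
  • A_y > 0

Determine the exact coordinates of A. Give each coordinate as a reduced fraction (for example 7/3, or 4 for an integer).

1. A_x = 4  [[BA ⟂ BC ⇒ -15/2x+30=0] ∩ [|A−(4, 0)|²=225]]
2. A_y = 15  [[BA ⟂ BC ⇒ -15/2x+30=0] ∩ [|A−(4, 0)|²=225]]
   so A = (4, 15)

A = (4, 15)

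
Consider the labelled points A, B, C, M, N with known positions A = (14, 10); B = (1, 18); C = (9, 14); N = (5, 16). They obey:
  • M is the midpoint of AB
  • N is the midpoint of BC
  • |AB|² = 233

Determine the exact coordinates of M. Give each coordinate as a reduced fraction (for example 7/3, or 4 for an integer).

M = (15/2, 14)

1. M_x = 15/2  [2·M = A+B = (14, 10)+(1, 18)]
2. M_y = 14  [2·M = A+B = (14, 10)+(1, 18)]
   so M = (15/2, 14)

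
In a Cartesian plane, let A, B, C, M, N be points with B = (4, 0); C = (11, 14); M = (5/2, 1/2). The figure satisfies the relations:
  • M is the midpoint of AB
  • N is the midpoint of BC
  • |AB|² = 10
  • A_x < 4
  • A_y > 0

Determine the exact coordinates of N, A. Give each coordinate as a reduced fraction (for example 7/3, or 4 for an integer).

N = (15/2, 7)
A = (1, 1)

1. A_x = 1  [A = 2·M−B = 2·(5/2, 1/2)−(4, 0)]
2. A_y = 1  [A = 2·M−B = 2·(5/2, 1/2)−(4, 0)]
   so A = (1, 1)
3. N_x = 15/2  [2·N = B+C = (4, 0)+(11, 14)]
4. N_y = 7  [2·N = B+C = (4, 0)+(11, 14)]
   so N = (15/2, 7)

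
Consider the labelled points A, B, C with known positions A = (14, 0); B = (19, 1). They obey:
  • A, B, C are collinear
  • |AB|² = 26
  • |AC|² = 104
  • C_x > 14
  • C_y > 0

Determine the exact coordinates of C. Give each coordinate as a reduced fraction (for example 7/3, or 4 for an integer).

C = (24, 2)

1. C_x = 24  [[A, B, C are collinear ⇒ -1x+5y+14=0] ∩ [|C−(14, 0)|²=104]]
2. C_y = 2  [[A, B, C are collinear ⇒ -1x+5y+14=0] ∩ [|C−(14, 0)|²=104]]
   so C = (24, 2)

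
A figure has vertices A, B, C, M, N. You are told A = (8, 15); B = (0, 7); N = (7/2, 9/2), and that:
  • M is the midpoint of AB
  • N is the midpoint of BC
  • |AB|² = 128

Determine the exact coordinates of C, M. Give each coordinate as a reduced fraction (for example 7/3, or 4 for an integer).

C = (7, 2)
M = (4, 11)

1. M_x = 4  [2·M = A+B = (8, 15)+(0, 7)]
2. M_y = 11  [2·M = A+B = (8, 15)+(0, 7)]
   so M = (4, 11)
3. C_x = 7  [C = 2·N−B = 2·(7/2, 9/2)−(0, 7)]
4. C_y = 2  [C = 2·N−B = 2·(7/2, 9/2)−(0, 7)]
   so C = (7, 2)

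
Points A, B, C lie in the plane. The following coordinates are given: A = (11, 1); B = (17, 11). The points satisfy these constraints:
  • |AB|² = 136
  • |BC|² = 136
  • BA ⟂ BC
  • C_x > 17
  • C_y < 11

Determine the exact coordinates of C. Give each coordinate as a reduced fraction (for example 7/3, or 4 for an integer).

C = (27, 5)

1. C_x = 27  [[BA ⟂ BC ⇒ -6x-10y+212=0] ∩ [|C−(17, 11)|²=136]]
2. C_y = 5  [[BA ⟂ BC ⇒ -6x-10y+212=0] ∩ [|C−(17, 11)|²=136]]
   so C = (27, 5)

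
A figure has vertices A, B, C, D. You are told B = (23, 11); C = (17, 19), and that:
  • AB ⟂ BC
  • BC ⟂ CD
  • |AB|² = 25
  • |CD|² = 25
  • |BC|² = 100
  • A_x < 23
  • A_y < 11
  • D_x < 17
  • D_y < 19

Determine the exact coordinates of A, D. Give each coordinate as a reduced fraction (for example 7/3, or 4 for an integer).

1. A_x = 19  [[AB ⟂ BC ⇒ 6x-8y-50=0] ∩ [|A−(23, 11)|²=25]]
2. A_y = 8  [[AB ⟂ BC ⇒ 6x-8y-50=0] ∩ [|A−(23, 11)|²=25]]
   so A = (19, 8)
3. D_x = 13  [[BC ⟂ CD ⇒ -6x+8y-50=0] ∩ [|D−(17, 19)|²=25]]
4. D_y = 16  [[BC ⟂ CD ⇒ -6x+8y-50=0] ∩ [|D−(17, 19)|²=25]]
   so D = (13, 16)

A = (19, 8)
D = (13, 16)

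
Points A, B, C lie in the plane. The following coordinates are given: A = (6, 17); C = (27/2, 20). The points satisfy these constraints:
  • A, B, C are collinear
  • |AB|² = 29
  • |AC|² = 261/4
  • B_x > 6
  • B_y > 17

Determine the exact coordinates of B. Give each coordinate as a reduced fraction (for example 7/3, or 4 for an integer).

1. B_x = 11  [[A, B, C are collinear ⇒ 3x-15/2y+219/2=0] ∩ [|B−(6, 17)|²=29]]
2. B_y = 19  [[A, B, C are collinear ⇒ 3x-15/2y+219/2=0] ∩ [|B−(6, 17)|²=29]]
   so B = (11, 19)

B = (11, 19)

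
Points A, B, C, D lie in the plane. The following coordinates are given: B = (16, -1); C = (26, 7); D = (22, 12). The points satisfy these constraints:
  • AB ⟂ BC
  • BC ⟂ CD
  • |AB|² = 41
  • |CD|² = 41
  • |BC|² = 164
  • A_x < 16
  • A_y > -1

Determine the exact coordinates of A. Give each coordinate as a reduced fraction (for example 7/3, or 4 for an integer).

1. A_x = 12  [[AB ⟂ BC ⇒ -10x-8y+152=0] ∩ [|A−(16, -1)|²=41]]
2. A_y = 4  [[AB ⟂ BC ⇒ -10x-8y+152=0] ∩ [|A−(16, -1)|²=41]]
   so A = (12, 4)

A = (12, 4)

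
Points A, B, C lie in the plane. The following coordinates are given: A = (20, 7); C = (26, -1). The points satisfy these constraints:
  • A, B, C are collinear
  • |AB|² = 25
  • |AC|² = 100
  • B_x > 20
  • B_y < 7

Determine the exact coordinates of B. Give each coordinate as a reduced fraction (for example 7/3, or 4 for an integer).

1. B_x = 23  [[A, B, C are collinear ⇒ -8x-6y+202=0] ∩ [|B−(20, 7)|²=25]]
2. B_y = 3  [[A, B, C are collinear ⇒ -8x-6y+202=0] ∩ [|B−(20, 7)|²=25]]
   so B = (23, 3)

B = (23, 3)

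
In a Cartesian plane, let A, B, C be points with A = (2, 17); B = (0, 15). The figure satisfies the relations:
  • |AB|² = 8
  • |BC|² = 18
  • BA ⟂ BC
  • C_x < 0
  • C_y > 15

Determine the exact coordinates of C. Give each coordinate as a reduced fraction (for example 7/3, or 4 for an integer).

1. C_x = -3  [[BA ⟂ BC ⇒ 2x+2y-30=0] ∩ [|C−(0, 15)|²=18]]
2. C_y = 18  [[BA ⟂ BC ⇒ 2x+2y-30=0] ∩ [|C−(0, 15)|²=18]]
   so C = (-3, 18)

C = (-3, 18)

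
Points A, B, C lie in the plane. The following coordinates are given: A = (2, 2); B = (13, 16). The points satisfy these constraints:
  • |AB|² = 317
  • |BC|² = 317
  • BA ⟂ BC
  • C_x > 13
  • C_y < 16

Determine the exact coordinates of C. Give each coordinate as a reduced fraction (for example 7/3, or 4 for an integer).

C = (27, 5)

1. C_x = 27  [[BA ⟂ BC ⇒ -11x-14y+367=0] ∩ [|C−(13, 16)|²=317]]
2. C_y = 5  [[BA ⟂ BC ⇒ -11x-14y+367=0] ∩ [|C−(13, 16)|²=317]]
   so C = (27, 5)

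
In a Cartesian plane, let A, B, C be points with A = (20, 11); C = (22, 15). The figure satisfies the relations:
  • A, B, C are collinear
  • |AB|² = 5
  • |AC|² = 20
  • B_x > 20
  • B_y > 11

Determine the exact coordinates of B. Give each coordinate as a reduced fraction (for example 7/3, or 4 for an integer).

1. B_x = 21  [[A, B, C are collinear ⇒ 4x-2y-58=0] ∩ [|B−(20, 11)|²=5]]
2. B_y = 13  [[A, B, C are collinear ⇒ 4x-2y-58=0] ∩ [|B−(20, 11)|²=5]]
   so B = (21, 13)

B = (21, 13)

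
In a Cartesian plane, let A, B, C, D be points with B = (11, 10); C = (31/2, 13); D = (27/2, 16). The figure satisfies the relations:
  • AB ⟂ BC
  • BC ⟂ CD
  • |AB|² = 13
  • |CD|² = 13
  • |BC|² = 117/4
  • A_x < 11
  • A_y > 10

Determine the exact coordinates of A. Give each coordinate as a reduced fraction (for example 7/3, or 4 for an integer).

1. A_x = 9  [[AB ⟂ BC ⇒ -9/2x-3y+159/2=0] ∩ [|A−(11, 10)|²=13]]
2. A_y = 13  [[AB ⟂ BC ⇒ -9/2x-3y+159/2=0] ∩ [|A−(11, 10)|²=13]]
   so A = (9, 13)

A = (9, 13)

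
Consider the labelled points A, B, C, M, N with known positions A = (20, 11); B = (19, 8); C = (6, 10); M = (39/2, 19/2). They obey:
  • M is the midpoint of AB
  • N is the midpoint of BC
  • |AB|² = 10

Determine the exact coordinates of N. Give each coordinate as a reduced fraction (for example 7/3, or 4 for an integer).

N = (25/2, 9)

1. N_x = 25/2  [2·N = B+C = (19, 8)+(6, 10)]
2. N_y = 9  [2·N = B+C = (19, 8)+(6, 10)]
   so N = (25/2, 9)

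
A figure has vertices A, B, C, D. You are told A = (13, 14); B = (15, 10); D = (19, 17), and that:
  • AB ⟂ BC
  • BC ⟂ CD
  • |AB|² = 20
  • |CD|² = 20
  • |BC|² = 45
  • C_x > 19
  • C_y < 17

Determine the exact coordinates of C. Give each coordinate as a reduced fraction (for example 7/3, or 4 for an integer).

1. C_x = 21  [[AB ⟂ BC ⇒ 2x-4y+10=0] ∩ [|C−(19, 17)|²=20]]
2. C_y = 13  [[AB ⟂ BC ⇒ 2x-4y+10=0] ∩ [|C−(19, 17)|²=20]]
   so C = (21, 13)

C = (21, 13)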